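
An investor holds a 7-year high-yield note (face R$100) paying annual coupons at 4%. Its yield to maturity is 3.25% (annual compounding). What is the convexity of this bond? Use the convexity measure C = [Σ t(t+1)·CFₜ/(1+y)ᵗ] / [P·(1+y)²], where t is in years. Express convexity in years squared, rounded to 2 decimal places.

With y = 0.0325:
  t   CF        PV=CF/(1+0.0325)^t    t·PV        t(t+1)·PV
  1         4.00         3.8741         3.8741           7.7482
  2         4.00         3.7521         7.5043          22.5129
  3         4.00         3.6340        10.9021          43.6085
  4         4.00         3.5197        14.0786          70.3930
  5         4.00         3.4089        17.0443         102.2659
  6         4.00         3.3016        19.8094         138.6657
  7       104.00        83.1386       581.9705       4,655.7639
  Σ                    104.6290       655.1833       5,040.9580
P = 104.6290.
Convexity = Σ t(t+1)·PV / [P·(1+y)²] = 5,040.9580 / (104.6290 × 1.066056) = 45.19401.

45.19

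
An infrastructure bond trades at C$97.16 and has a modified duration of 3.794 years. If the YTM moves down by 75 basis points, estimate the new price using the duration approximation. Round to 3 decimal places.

C$99.925

Duration approximation: ΔP/P ≈ -D_mod · Δy = -3.794 × (-0.0075) = +0.028455.
New price ≈ 97.16 × (1 + 0.028455) = 99.9246878.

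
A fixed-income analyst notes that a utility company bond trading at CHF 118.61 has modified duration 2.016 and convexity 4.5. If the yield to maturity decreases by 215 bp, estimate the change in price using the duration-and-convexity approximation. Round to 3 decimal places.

Duration effect: -D_mod·Δy = -2.016 × (-0.0215) = +0.043344
Convexity effect: ½·C·(Δy)² = 0.5 × 4.5 × (-0.0215)² = +0.0010400625
ΔP/P ≈ +0.043344 + 0.0010400625 = +0.0443840625
ΔP ≈ 118.61 × (+0.0443840625) = +5.264393653125.

+CHF 5.264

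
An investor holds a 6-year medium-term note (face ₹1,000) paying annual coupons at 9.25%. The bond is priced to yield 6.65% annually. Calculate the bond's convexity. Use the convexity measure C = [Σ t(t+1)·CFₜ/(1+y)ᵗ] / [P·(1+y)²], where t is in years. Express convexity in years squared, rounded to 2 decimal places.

With y = 0.0665:
  t   CF        PV=CF/(1+0.0665)^t    t·PV        t(t+1)·PV
  1        92.50        86.7323        86.7323         173.4646
  2        92.50        81.3242       162.6485         487.9454
  3        92.50        76.2534       228.7602         915.0407
  4        92.50        71.4987       285.9949       1,429.9745
  5        92.50        67.0405       335.2026       2,011.2159
  6     1,092.50       742.4313     4,454.5879      31,182.1156
  Σ                  1,125.2805     5,553.9264      36,199.7567
P = 1,125.2805.
Convexity = Σ t(t+1)·PV / [P·(1+y)²] = 36,199.7567 / (1,125.2805 × 1.137422) = 28.28285.

28.28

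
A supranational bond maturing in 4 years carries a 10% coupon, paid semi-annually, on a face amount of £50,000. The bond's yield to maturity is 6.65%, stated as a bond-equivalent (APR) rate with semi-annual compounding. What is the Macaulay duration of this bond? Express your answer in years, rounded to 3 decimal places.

3.430 years

Periodic yield y = 0.03325. Discount each cash flow and weight by its period:
  t   CF        PV=CF/(1+0.03325)^t    t·PV
  1     2,500.00     2,419.5500     2,419.5500
  2     2,500.00     2,341.6888     4,683.3776
  3     2,500.00     2,266.3332     6,798.9997
  4     2,500.00     2,193.4026     8,773.6104
  5     2,500.00     2,122.8189    10,614.0943
  6     2,500.00     2,054.5065    12,327.0392
  7     2,500.00     1,988.3925    13,918.7473
  8    52,500.00    40,412.5255   323,300.2041
  Σ                 55,799.2180   382,835.6226
Price P = Σ PV = 55,799.2180.
Macaulay duration = Σ(t·PV) / P = 382,835.6226 / 55,799.2180 = 6.86095 half-year periods.
In years: 6.86095 / 2 = 3.43047 years.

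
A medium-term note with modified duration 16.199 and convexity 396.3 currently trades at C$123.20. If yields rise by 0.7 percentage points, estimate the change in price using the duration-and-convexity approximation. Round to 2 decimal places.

-C$12.77

Duration effect: -D_mod·Δy = -16.199 × (+0.007) = -0.113393
Convexity effect: ½·C·(Δy)² = 0.5 × 396.3 × (0.007)² = +0.00970935
ΔP/P ≈ -0.113393 + 0.00970935 = -0.10368365
ΔP ≈ 123.20 × (-0.10368365) = -12.77382568.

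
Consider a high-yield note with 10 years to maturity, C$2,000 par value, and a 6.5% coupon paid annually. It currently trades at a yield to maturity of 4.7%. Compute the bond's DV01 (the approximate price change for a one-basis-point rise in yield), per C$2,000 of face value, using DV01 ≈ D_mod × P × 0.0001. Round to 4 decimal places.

C$1.7051

Periodic yield y = 0.047.
  t   CF        PV=CF/(1+0.047)^t    t·PV
  1       130.00       124.1643       124.1643
  2       130.00       118.5905       237.1810
  3       130.00       113.2670       339.8009
  4       130.00       108.1824       432.7296
  5       130.00       103.3261       516.6304
  6       130.00        98.6878       592.1265
  7       130.00        94.2576       659.8035
  8       130.00        90.0264       720.2112
  9       130.00        85.9851       773.8659
  10    2,130.00     1,345.5901    13,455.9011
  Σ                  2,282.0773    17,852.4145
P = 2,282.0773; D_Mac = 7.82288 yrs; D_mod = 7.47171 yrs.
DV01 ≈ 7.47171 × 2,282.0773 × 0.0001 = 1.705102.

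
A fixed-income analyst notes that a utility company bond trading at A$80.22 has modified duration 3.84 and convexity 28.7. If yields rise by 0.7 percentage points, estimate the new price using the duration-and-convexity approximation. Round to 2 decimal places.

Duration effect: -D_mod·Δy = -3.84 × (+0.007) = -0.026880
Convexity effect: ½·C·(Δy)² = 0.5 × 28.7 × (0.007)² = +0.00070315
ΔP/P ≈ -0.026880 + 0.00070315 = -0.02617685
New price ≈ 80.22 × (1 - 0.02617685) = 78.120093093.

A$78.12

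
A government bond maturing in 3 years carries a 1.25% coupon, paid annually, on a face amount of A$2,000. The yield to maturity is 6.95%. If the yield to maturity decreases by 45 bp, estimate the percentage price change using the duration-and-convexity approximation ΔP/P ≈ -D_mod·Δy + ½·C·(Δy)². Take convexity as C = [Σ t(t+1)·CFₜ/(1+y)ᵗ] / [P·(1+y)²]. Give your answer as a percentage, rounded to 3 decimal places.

+1.256%

With y = 0.0695:
  t   CF        PV=CF/(1+0.0695)^t    t·PV        t(t+1)·PV
  1        25.00        23.3754        23.3754          46.7508
  2        25.00        21.8564        43.7128         131.1383
  3     2,025.00     1,655.3227     4,965.9680      19,863.8719
  Σ                  1,700.5545     5,033.0562      20,041.7611
P = 1,700.5545; D_Mac = 2.95966 yrs; D_mod = 2.76733 yrs; C = 10.30348.
Duration effect: -2.76733 × (-0.0045) = +0.012453
Convexity effect: 0.5 × 10.30348 × (-0.0045)² = +0.0001043
ΔP/P ≈ +0.012453 + 0.0001043 = +0.012557 = +1.2557%.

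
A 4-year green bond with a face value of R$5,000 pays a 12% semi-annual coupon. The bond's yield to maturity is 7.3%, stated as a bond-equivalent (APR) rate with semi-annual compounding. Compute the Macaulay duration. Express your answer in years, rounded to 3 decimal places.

Periodic yield y = 0.0365. Discount each cash flow and weight by its period:
  t   CF        PV=CF/(1+0.0365)^t    t·PV
  1       300.00       289.4356       289.4356
  2       300.00       279.2432       558.4864
  3       300.00       269.4098       808.2293
  4       300.00       259.9226     1,039.6904
  5       300.00       250.7695     1,253.8475
  6       300.00       241.9387     1,451.6324
  7       300.00       233.4189     1,633.9326
  8     5,300.00     3,978.5188    31,828.1507
  Σ                  5,802.6572    38,863.4050
Price P = Σ PV = 5,802.6572.
Macaulay duration = Σ(t·PV) / P = 38,863.4050 / 5,802.6572 = 6.69752 half-year periods.
In years: 6.69752 / 2 = 3.34876 years.

3.349 years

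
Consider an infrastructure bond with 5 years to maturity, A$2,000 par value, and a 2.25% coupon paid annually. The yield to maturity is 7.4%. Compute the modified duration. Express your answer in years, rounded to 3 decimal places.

Periodic yield y = 0.074. First find Macaulay duration:
  t   CF        PV=CF/(1+0.074)^t    t·PV
  1        45.00        41.8994        41.8994
  2        45.00        39.0125        78.0250
  3        45.00        36.3245       108.9735
  4        45.00        33.8217       135.2868
  5     2,045.00     1,431.1063     7,155.5317
  Σ                  1,582.1645     7,519.7165
P = 1,582.1645; Macaulay duration = 7,519.7165 / 1,582.1645 = 4.75280 years.
Modified duration = D_Mac / (1 + y) = 4.75280 / 1.074 = 4.42533 years.

4.425 years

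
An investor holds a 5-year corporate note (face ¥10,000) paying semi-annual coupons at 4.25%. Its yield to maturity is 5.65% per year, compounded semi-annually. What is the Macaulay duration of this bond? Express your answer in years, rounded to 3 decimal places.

4.540 years

Periodic yield y = 0.02825. Discount each cash flow and weight by its period:
  t   CF        PV=CF/(1+0.02825)^t    t·PV
  1       212.50       206.6618       206.6618
  2       212.50       200.9840       401.9680
  3       212.50       195.4622       586.3866
  4       212.50       190.0921       760.3684
  5       212.50       184.8695       924.3477
  6       212.50       179.7905     1,078.7427
  7       212.50       174.8509     1,223.9564
  8       212.50       170.0471     1,360.3767
  9       212.50       165.3752     1,488.3771
  10   10,212.50     7,729.3841    77,293.8407
  Σ                  9,397.5174    85,325.0260
Price P = Σ PV = 9,397.5174.
Macaulay duration = Σ(t·PV) / P = 85,325.0260 / 9,397.5174 = 9.07953 half-year periods.
In years: 9.07953 / 2 = 4.53976 years.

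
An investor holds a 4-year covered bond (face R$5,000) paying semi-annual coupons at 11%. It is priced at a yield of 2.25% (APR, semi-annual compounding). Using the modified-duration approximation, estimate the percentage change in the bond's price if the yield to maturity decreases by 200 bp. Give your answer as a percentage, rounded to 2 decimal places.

Periodic yield y = 0.01125. Modified duration first:
  t   CF        PV=CF/(1+0.01125)^t    t·PV
  1       275.00       271.9407       271.9407
  2       275.00       268.9154       537.8307
  3       275.00       265.9237       797.7712
  4       275.00       262.9654     1,051.8615
  5       275.00       260.0399     1,300.1996
  6       275.00       257.1470     1,542.8821
  7       275.00       254.2863     1,780.0041
  8     5,275.00     4,823.4101    38,587.2807
  Σ                  6,664.6284    45,869.7705
P = 6,664.6284; D_Mac = 6.88257 half-year periods = 3.44128 yrs; D_mod = 3.44128/(1+0.01125) = 3.40300 yrs.
ΔP/P ≈ -D_mod · Δy = -3.40300 × (-0.02) = +0.068060 = +6.8060%.

+6.81%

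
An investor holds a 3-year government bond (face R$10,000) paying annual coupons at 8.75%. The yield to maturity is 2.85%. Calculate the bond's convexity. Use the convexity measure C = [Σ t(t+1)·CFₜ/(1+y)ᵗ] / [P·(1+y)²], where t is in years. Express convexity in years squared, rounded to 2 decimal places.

With y = 0.0285:
  t   CF        PV=CF/(1+0.0285)^t    t·PV        t(t+1)·PV
  1       875.00       850.7535       850.7535       1,701.5070
  2       875.00       827.1789     1,654.3579       4,963.0736
  3    10,875.00     9,995.7728    29,987.3185     119,949.2740
  Σ                 11,673.7053    32,492.4299     126,613.8546
P = 11,673.7053.
Convexity = Σ t(t+1)·PV / [P·(1+y)²] = 126,613.8546 / (11,673.7053 × 1.057812) = 10.25331.

10.25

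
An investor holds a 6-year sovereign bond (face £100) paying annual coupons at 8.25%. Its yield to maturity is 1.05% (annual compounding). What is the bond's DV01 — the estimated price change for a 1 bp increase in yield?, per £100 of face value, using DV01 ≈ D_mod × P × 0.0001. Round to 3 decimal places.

Periodic yield y = 0.0105.
  t   CF        PV=CF/(1+0.0105)^t    t·PV
  1         8.25         8.1643         8.1643
  2         8.25         8.0794        16.1589
  3         8.25         7.9955        23.9865
  4         8.25         7.9124        31.6496
  5         8.25         7.8302        39.1510
  6       108.25       101.6740       610.0441
  Σ                    141.6558       729.1543
P = 141.6558; D_Mac = 5.14737 yrs; D_mod = 5.09388 yrs.
DV01 ≈ 5.09388 × 141.6558 × 0.0001 = 0.072158.

£0.072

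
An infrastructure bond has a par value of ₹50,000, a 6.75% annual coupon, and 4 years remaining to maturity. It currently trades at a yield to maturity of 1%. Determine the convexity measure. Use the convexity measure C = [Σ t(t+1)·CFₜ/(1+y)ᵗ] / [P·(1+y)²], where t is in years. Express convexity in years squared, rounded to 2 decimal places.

17.48

With y = 0.01:
  t   CF        PV=CF/(1+0.01)^t    t·PV        t(t+1)·PV
  1     3,375.00     3,341.5842     3,341.5842       6,683.1683
  2     3,375.00     3,308.4992     6,616.9983      19,850.9950
  3     3,375.00     3,275.7417     9,827.2252      39,308.9010
  4    53,375.00    51,292.3259   205,169.3035   1,025,846.5177
  Σ                 61,218.1510   224,955.1113   1,091,689.5820
P = 61,218.1510.
Convexity = Σ t(t+1)·PV / [P·(1+y)²] = 1,091,689.5820 / (61,218.1510 × 1.020100) = 17.48140.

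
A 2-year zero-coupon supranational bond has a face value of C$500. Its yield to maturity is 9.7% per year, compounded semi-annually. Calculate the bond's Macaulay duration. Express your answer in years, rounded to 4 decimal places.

A zero-coupon bond has a single cash flow at maturity, so its Macaulay duration equals its maturity: 2 years.
(Equivalently: 4 semi-annual periods ÷ 2 = 2 years.)

2.0000 years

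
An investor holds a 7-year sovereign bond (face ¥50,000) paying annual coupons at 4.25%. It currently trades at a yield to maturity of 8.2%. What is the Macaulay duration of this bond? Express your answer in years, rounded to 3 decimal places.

Periodic yield y = 0.082. Discount each cash flow and weight by its year:
  t   CF        PV=CF/(1+0.082)^t    t·PV
  1     2,125.00     1,963.9556     1,963.9556
  2     2,125.00     1,815.1161     3,630.2322
  3     2,125.00     1,677.5565     5,032.6695
  4     2,125.00     1,550.4219     6,201.6876
  5     2,125.00     1,432.9223     7,164.6113
  6     2,125.00     1,324.3274     7,945.9645
  7    52,125.00    30,023.0799   210,161.5596
  Σ                 39,787.3797   242,100.6803
Price P = Σ PV = 39,787.3797.
Macaulay duration = Σ(t·PV) / P = 242,100.6803 / 39,787.3797 = 6.08486 years.

6.085 years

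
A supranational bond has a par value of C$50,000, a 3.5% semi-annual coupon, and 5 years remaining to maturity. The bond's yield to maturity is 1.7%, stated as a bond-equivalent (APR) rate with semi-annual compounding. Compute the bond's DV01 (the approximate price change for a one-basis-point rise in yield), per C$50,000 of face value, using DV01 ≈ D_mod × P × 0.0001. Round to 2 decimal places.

C$25.03

Periodic yield y = 0.0085.
  t   CF        PV=CF/(1+0.0085)^t    t·PV
  1       875.00       867.6252       867.6252
  2       875.00       860.3125     1,720.6251
  3       875.00       853.0615     2,559.1845
  4       875.00       845.8716     3,383.4864
  5       875.00       838.7423     4,193.7114
  6       875.00       831.6731     4,990.0384
  7       875.00       824.6634     5,772.6440
  8       875.00       817.7129     6,541.7030
  9       875.00       810.8209     7,297.3880
  10   50,875.00    46,746.1014   467,461.0140
  Σ                 54,296.5848   504,787.4199
P = 54,296.5848; D_Mac = 9.29685 half-year periods = 4.64843 yrs; D_mod = 4.60925 yrs.
DV01 ≈ 4.60925 × 54,296.5848 × 0.0001 = 25.026645.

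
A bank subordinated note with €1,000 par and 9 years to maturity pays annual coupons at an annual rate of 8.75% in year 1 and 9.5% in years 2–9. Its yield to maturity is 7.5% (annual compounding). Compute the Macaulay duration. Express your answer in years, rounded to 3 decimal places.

Periodic yield y = 0.075. Discount each cash flow and weight by its year:
  t   CF        PV=CF/(1+0.075)^t    t·PV
  1        87.50        81.3953        81.3953
  2        95.00        82.2066       164.4132
  3        95.00        76.4713       229.4138
  4        95.00        71.1361       284.5442
  5        95.00        66.1731       330.8654
  6        95.00        61.5563       369.3381
  7        95.00        57.2617       400.8320
  8        95.00        53.2667       426.1337
  9     1,095.00       571.1339     5,140.2051
  Σ                  1,120.6010     7,427.1408
Price P = Σ PV = 1,120.6010.
Macaulay duration = Σ(t·PV) / P = 7,427.1408 / 1,120.6010 = 6.62782 years.

6.628 years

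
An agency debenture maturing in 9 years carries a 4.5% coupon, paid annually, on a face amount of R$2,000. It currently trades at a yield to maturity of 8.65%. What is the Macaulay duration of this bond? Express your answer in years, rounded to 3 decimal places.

7.335 years

Periodic yield y = 0.0865. Discount each cash flow and weight by its year:
  t   CF        PV=CF/(1+0.0865)^t    t·PV
  1        90.00        82.8348        82.8348
  2        90.00        76.2400       152.4801
  3        90.00        70.1703       210.5109
  4        90.00        64.5838       258.3352
  5        90.00        59.4421       297.2103
  6        90.00        54.7097       328.2580
  7        90.00        50.3540       352.4783
  8        90.00        46.3452       370.7615
  9     2,090.00       990.5553     8,914.9974
  Σ                  1,495.2352    10,967.8665
Price P = Σ PV = 1,495.2352.
Macaulay duration = Σ(t·PV) / P = 10,967.8665 / 1,495.2352 = 7.33521 years.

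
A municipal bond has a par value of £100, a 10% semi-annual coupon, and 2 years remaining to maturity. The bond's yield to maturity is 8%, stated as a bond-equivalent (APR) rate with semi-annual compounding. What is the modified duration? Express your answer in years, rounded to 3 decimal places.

Periodic yield y = 0.04. First find Macaulay duration:
  t   CF        PV=CF/(1+0.04)^t    t·PV
  1         5.00         4.8077         4.8077
  2         5.00         4.6228         9.2456
  3         5.00         4.4450        13.3349
  4       105.00        89.7544       359.0178
  Σ                    103.6299       386.4060
P = 103.6299; Macaulay duration = 386.4060 / 103.6299 = 3.72871 half-year periods = 1.86436 years.
Modified duration = D_Mac / (1 + y) = 1.86436 / 1.04 = 1.79265 years.

1.793 years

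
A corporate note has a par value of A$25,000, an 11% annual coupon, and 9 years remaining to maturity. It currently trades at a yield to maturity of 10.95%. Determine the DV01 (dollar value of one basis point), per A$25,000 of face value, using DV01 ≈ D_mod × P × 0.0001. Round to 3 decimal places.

Periodic yield y = 0.1095.
  t   CF        PV=CF/(1+0.1095)^t    t·PV
  1     2,750.00     2,478.5940     2,478.5940
  2     2,750.00     2,233.9738     4,467.9477
  3     2,750.00     2,013.4960     6,040.4880
  4     2,750.00     1,814.7778     7,259.1114
  5     2,750.00     1,635.6718     8,178.3589
  6     2,750.00     1,474.2423     8,845.4535
  7     2,750.00     1,328.7447     9,301.2130
  8     2,750.00     1,197.6068     9,580.8541
  9    27,750.00    10,892.2407    98,030.1659
  Σ                 25,069.3478   154,182.1865
P = 25,069.3478; D_Mac = 6.15023 yrs; D_mod = 5.54324 yrs.
DV01 ≈ 5.54324 × 25,069.3478 × 0.0001 = 13.896547.

A$13.897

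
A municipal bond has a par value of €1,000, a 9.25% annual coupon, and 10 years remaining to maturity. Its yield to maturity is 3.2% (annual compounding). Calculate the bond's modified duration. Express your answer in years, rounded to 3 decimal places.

7.306 years

Periodic yield y = 0.032. First find Macaulay duration:
  t   CF        PV=CF/(1+0.032)^t    t·PV
  1        92.50        89.6318        89.6318
  2        92.50        86.8525       173.7050
  3        92.50        84.1594       252.4782
  4        92.50        81.5498       326.1992
  5        92.50        79.0211       395.1057
  6        92.50        76.5709       459.4252
  7        92.50        74.1966       519.3760
  8        92.50        71.8959       575.1672
  9        92.50        69.6666       626.9992
  10    1,092.50       797.3050     7,973.0497
  Σ                  1,510.8495    11,391.1372
P = 1,510.8495; Macaulay duration = 11,391.1372 / 1,510.8495 = 7.53956 years.
Modified duration = D_Mac / (1 + y) = 7.53956 / 1.032 = 7.30577 years.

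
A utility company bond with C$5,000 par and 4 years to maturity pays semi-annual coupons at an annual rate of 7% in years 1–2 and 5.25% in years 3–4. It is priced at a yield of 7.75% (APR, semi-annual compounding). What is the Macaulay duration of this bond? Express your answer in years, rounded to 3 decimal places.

Periodic yield y = 0.03875. Discount each cash flow and weight by its period:
  t   CF        PV=CF/(1+0.03875)^t    t·PV
  1       175.00       168.4717       168.4717
  2       175.00       162.1870       324.3740
  3       175.00       156.1367       468.4100
  4       175.00       150.3121       601.2483
  5       131.25       108.5286       542.6429
  6       131.25       104.4800       626.8799
  7       131.25       100.5824       704.0769
  8     5,131.25     3,785.6014    30,284.8110
  Σ                  4,736.2998    33,720.9147
Price P = Σ PV = 4,736.2998.
Macaulay duration = Σ(t·PV) / P = 33,720.9147 / 4,736.2998 = 7.11967 half-year periods.
In years: 7.11967 / 2 = 3.55984 years.

3.560 years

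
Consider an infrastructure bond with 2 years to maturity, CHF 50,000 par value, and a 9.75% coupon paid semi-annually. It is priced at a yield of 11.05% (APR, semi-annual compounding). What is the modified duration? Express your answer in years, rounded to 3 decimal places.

1.766 years

Periodic yield y = 0.05525. First find Macaulay duration:
  t   CF        PV=CF/(1+0.05525)^t    t·PV
  1     2,437.50     2,309.8792     2,309.8792
  2     2,437.50     2,188.9402     4,377.8805
  3     2,437.50     2,074.3333     6,222.9999
  4    52,437.50    42,288.3300   169,153.3200
  Σ                 48,861.4827   182,064.0796
P = 48,861.4827; Macaulay duration = 182,064.0796 / 48,861.4827 = 3.72613 half-year periods = 1.86306 years.
Modified duration = D_Mac / (1 + y) = 1.86306 / 1.05525 = 1.76552 years.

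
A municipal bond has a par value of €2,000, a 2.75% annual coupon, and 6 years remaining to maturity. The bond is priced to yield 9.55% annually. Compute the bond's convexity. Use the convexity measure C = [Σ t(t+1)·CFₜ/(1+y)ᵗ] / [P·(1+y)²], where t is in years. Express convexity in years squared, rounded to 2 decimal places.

With y = 0.0955:
  t   CF        PV=CF/(1+0.0955)^t    t·PV        t(t+1)·PV
  1        55.00        50.2054        50.2054         100.4108
  2        55.00        45.8287        91.6575         274.9724
  3        55.00        41.8336       125.5009         502.0036
  4        55.00        38.1868       152.7472         763.7358
  5        55.00        34.8579       174.2893       1,045.7359
  6     2,055.00     1,188.8787     7,133.2720      49,932.9041
  Σ                  1,399.7911     7,727.6723      52,619.7626
P = 1,399.7911.
Convexity = Σ t(t+1)·PV / [P·(1+y)²] = 52,619.7626 / (1,399.7911 × 1.200120) = 31.32282.

31.32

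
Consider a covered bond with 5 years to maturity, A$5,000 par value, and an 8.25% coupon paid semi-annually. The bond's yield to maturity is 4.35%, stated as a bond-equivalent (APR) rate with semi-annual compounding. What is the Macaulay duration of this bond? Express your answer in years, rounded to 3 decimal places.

Periodic yield y = 0.02175. Discount each cash flow and weight by its period:
  t   CF        PV=CF/(1+0.02175)^t    t·PV
  1       206.25       201.8596       201.8596
  2       206.25       197.5626       395.1251
  3       206.25       193.3571       580.0712
  4       206.25       189.2411       756.9642
  5       206.25       185.2127       926.0634
  6       206.25       181.2701     1,087.6204
  7       206.25       177.4114     1,241.8795
  8       206.25       173.6348     1,389.0784
  9       206.25       169.9386     1,529.4478
  10    5,206.25     4,198.3492    41,983.4917
  Σ                  5,867.8370    50,091.6013
Price P = Σ PV = 5,867.8370.
Macaulay duration = Σ(t·PV) / P = 50,091.6013 / 5,867.8370 = 8.53664 half-year periods.
In years: 8.53664 / 2 = 4.26832 years.

4.268 years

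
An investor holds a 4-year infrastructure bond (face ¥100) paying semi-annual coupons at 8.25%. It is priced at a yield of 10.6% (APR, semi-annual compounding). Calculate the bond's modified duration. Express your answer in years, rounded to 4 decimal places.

Periodic yield y = 0.053. First find Macaulay duration:
  t   CF        PV=CF/(1+0.053)^t    t·PV
  1        4.125         3.9174         3.9174
  2        4.125         3.7202         7.4404
  3        4.125         3.5330        10.5989
  4        4.125         3.3551        13.4206
  5        4.125         3.1863        15.9313
  6        4.125         3.0259        18.1554
  7        4.125         2.8736        20.1152
  8      104.125        68.8855       551.0843
  Σ                     92.4970       640.6634
P = 92.4970; Macaulay duration = 640.6634 / 92.4970 = 6.92632 half-year periods = 3.46316 years.
Modified duration = D_Mac / (1 + y) = 3.46316 / 1.053 = 3.28885 years.

3.2888 years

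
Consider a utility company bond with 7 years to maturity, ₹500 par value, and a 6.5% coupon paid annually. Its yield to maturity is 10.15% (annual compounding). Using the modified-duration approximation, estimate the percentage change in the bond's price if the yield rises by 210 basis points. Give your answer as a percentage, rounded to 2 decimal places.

Periodic yield y = 0.1015. Modified duration first:
  t   CF        PV=CF/(1+0.1015)^t    t·PV
  1        32.50        29.5052        29.5052
  2        32.50        26.7864        53.5728
  3        32.50        24.3181        72.9543
  4        32.50        22.0773        88.3091
  5        32.50        20.0429       100.2146
  6        32.50        18.1960       109.1761
  7       532.50       270.6625     1,894.6376
  Σ                    411.5884     2,348.3697
P = 411.5884; D_Mac = 5.70563 yrs; D_mod = 5.70563/(1+0.1015) = 5.17987 yrs.
ΔP/P ≈ -D_mod · Δy = -5.17987 × (+0.021) = -0.108777 = -10.8777%.

-10.88%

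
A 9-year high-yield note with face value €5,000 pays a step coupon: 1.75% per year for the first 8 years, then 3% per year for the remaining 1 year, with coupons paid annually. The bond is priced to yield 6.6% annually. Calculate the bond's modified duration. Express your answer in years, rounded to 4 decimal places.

Periodic yield y = 0.066. First find Macaulay duration:
  t   CF        PV=CF/(1+0.066)^t    t·PV
  1        87.50        82.0826        82.0826
  2        87.50        77.0005       154.0010
  3        87.50        72.2331       216.6994
  4        87.50        67.7609       271.0436
  5        87.50        63.5656       317.8279
  6        87.50        59.6300       357.7800
  7        87.50        55.9381       391.5666
  8        87.50        52.4748       419.7980
  9     5,150.00     2,897.2928    26,075.6352
  Σ                  3,427.9783    28,286.4344
P = 3,427.9783; Macaulay duration = 28,286.4344 / 3,427.9783 = 8.25164 years.
Modified duration = D_Mac / (1 + y) = 8.25164 / 1.066 = 7.74075 years.

7.7407 years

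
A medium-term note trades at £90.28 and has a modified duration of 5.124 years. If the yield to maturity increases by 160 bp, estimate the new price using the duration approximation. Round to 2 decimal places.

Duration approximation: ΔP/P ≈ -D_mod · Δy = -5.124 × (+0.016) = -0.081984.
New price ≈ 90.28 × (1 - 0.081984) = 82.87848448.

£82.88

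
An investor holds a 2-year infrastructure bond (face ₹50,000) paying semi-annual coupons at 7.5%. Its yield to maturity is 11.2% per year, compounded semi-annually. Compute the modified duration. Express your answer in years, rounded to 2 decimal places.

1.79 years

Periodic yield y = 0.056. First find Macaulay duration:
  t   CF        PV=CF/(1+0.056)^t    t·PV
  1     1,875.00     1,775.5682     1,775.5682
  2     1,875.00     1,681.4093     3,362.8185
  3     1,875.00     1,592.2436     4,776.7309
  4    51,875.00    41,715.9787   166,863.9148
  Σ                 46,765.1998   176,779.0323
P = 46,765.1998; Macaulay duration = 176,779.0323 / 46,765.1998 = 3.78014 half-year periods = 1.89007 years.
Modified duration = D_Mac / (1 + y) = 1.89007 / 1.056 = 1.78984 years.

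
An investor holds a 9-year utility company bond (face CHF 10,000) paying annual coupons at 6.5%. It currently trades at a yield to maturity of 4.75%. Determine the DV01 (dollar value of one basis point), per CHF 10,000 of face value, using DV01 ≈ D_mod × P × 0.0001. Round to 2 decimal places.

Periodic yield y = 0.0475.
  t   CF        PV=CF/(1+0.0475)^t    t·PV
  1       650.00       620.5251       620.5251
  2       650.00       592.3867     1,184.7734
  3       650.00       565.5243     1,696.5729
  4       650.00       539.8800     2,159.5200
  5       650.00       515.3986     2,576.9928
  6       650.00       492.0273     2,952.1636
  7       650.00       469.7158     3,288.0103
  8       650.00       448.4160     3,587.3280
  9    10,650.00     7,013.9606    63,125.6456
  Σ                 11,257.8342    81,191.5315
P = 11,257.8342; D_Mac = 7.21200 yrs; D_mod = 6.88497 yrs.
DV01 ≈ 6.88497 × 11,257.8342 × 0.0001 = 7.750982.

CHF 7.75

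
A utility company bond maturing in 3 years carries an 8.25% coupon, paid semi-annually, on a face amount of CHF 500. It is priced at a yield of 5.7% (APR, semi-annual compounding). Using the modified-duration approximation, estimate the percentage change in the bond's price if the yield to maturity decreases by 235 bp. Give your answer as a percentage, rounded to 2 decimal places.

Periodic yield y = 0.0285. Modified duration first:
  t   CF        PV=CF/(1+0.0285)^t    t·PV
  1       20.625        20.0535        20.0535
  2       20.625        19.4978        38.9956
  3       20.625        18.9575        56.8725
  4       20.625        18.4322        73.7287
  5       20.625        17.9214        89.6071
  6      520.625       439.8446     2,639.0675
  Σ                    534.7069     2,918.3249
P = 534.7069; D_Mac = 5.45780 half-year periods = 2.72890 yrs; D_mod = 2.72890/(1+0.0285) = 2.65328 yrs.
ΔP/P ≈ -D_mod · Δy = -2.65328 × (-0.0235) = +0.062352 = +6.2352%.

+6.24%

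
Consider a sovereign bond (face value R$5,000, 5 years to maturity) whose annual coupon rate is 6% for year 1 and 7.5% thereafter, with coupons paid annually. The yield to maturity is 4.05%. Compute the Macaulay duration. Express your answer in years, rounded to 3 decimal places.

4.442 years

Periodic yield y = 0.0405. Discount each cash flow and weight by its year:
  t   CF        PV=CF/(1+0.0405)^t    t·PV
  1       300.00       288.3229       288.3229
  2       375.00       346.3754       692.7509
  3       375.00       332.8933       998.6798
  4       375.00       319.9359     1,279.7435
  5     5,375.00     4,407.2536    22,036.2682
  Σ                  5,694.7812    25,295.7653
Price P = Σ PV = 5,694.7812.
Macaulay duration = Σ(t·PV) / P = 25,295.7653 / 5,694.7812 = 4.44192 years.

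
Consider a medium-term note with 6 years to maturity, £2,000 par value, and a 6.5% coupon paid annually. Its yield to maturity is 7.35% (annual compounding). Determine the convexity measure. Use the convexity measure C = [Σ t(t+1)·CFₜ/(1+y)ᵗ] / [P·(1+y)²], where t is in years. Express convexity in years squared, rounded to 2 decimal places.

With y = 0.0735:
  t   CF        PV=CF/(1+0.0735)^t    t·PV        t(t+1)·PV
  1       130.00       121.0992       121.0992         242.1984
  2       130.00       112.8078       225.6157         676.8470
  3       130.00       105.0841       315.2524       1,261.0098
  4       130.00        97.8893       391.5571       1,957.7857
  5       130.00        91.1870       455.9352       2,735.6111
  6     2,130.00     1,391.7695     8,350.6169      58,454.3184
  Σ                  1,919.8370     9,860.0766      65,327.7705
P = 1,919.8370.
Convexity = Σ t(t+1)·PV / [P·(1+y)²] = 65,327.7705 / (1,919.8370 × 1.152402) = 29.52768.

29.53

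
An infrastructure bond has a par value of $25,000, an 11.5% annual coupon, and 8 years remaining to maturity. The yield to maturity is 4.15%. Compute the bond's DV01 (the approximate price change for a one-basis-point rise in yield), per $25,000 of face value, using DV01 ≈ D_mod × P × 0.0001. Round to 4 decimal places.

$21.7889

Periodic yield y = 0.0415.
  t   CF        PV=CF/(1+0.0415)^t    t·PV
  1     2,875.00     2,760.4417     2,760.4417
  2     2,875.00     2,650.4481     5,300.8962
  3     2,875.00     2,544.8373     7,634.5120
  4     2,875.00     2,443.4348     9,773.7391
  5     2,875.00     2,346.0728    11,730.3638
  6     2,875.00     2,252.5903    13,515.5416
  7     2,875.00     2,162.8327    15,139.8290
  8    27,875.00    20,134.4922   161,075.9379
  Σ                 37,295.1498   226,931.2612
P = 37,295.1498; D_Mac = 6.08474 yrs; D_mod = 5.84228 yrs.
DV01 ≈ 5.84228 × 37,295.1498 × 0.0001 = 21.788887.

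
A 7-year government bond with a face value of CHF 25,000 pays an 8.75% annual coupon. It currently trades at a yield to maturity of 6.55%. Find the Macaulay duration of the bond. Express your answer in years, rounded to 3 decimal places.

5.609 years

Periodic yield y = 0.0655. Discount each cash flow and weight by its year:
  t   CF        PV=CF/(1+0.0655)^t    t·PV
  1     2,187.50     2,053.0267     2,053.0267
  2     2,187.50     1,926.8200     3,853.6401
  3     2,187.50     1,808.3717     5,425.1151
  4     2,187.50     1,697.2048     6,788.8191
  5     2,187.50     1,592.8717     7,964.3584
  6     2,187.50     1,494.9523     8,969.7138
  7    27,187.50    17,437.9367   122,065.5567
  Σ                 28,011.1839   157,120.2299
Price P = Σ PV = 28,011.1839.
Macaulay duration = Σ(t·PV) / P = 157,120.2299 / 28,011.1839 = 5.60920 years.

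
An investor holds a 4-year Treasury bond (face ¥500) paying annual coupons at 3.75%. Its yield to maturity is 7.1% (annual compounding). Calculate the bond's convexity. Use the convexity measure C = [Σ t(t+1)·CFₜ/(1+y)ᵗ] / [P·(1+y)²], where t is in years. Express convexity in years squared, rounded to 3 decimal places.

16.127

With y = 0.071:
  t   CF        PV=CF/(1+0.071)^t    t·PV        t(t+1)·PV
  1        18.75        17.5070        17.5070          35.0140
  2        18.75        16.3464        32.6928          98.0784
  3        18.75        15.2628        45.7883         183.1530
  4       518.75       394.2759     1,577.1036       7,885.5179
  Σ                    443.3921     1,673.0917       8,201.7634
P = 443.3921.
Convexity = Σ t(t+1)·PV / [P·(1+y)²] = 8,201.7634 / (443.3921 × 1.147041) = 16.12651.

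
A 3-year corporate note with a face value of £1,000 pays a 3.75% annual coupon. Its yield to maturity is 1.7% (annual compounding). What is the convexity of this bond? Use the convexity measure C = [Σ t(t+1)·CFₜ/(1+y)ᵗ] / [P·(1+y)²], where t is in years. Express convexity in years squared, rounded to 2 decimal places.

With y = 0.017:
  t   CF        PV=CF/(1+0.017)^t    t·PV        t(t+1)·PV
  1        37.50        36.8732        36.8732          73.7463
  2        37.50        36.2568        72.5136         217.5407
  3     1,037.50       986.3368     2,959.0105      11,836.0419
  Σ                  1,059.4668     3,068.3972      12,127.3289
P = 1,059.4668.
Convexity = Σ t(t+1)·PV / [P·(1+y)²] = 12,127.3289 / (1,059.4668 × 1.034289) = 11.06715.

11.07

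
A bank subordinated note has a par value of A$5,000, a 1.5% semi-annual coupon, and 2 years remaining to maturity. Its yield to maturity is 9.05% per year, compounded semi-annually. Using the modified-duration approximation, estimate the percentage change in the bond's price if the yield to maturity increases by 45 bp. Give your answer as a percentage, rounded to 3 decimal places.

-0.851%

Periodic yield y = 0.04525. Modified duration first:
  t   CF        PV=CF/(1+0.04525)^t    t·PV
  1        37.50        35.8766        35.8766
  2        37.50        34.3234        68.6469
  3        37.50        32.8375        98.5126
  4     5,037.50     4,220.2128    16,880.8514
  Σ                  4,323.2504    17,083.8875
P = 4,323.2504; D_Mac = 3.95163 half-year periods = 1.97582 yrs; D_mod = 1.97582/(1+0.04525) = 1.89028 yrs.
ΔP/P ≈ -D_mod · Δy = -1.89028 × (+0.0045) = -0.008506 = -0.8506%.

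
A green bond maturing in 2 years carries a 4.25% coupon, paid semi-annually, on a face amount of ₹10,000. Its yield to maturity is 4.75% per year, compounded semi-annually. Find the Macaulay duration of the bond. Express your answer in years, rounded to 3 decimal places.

Periodic yield y = 0.02375. Discount each cash flow and weight by its period:
  t   CF        PV=CF/(1+0.02375)^t    t·PV
  1       212.50       207.5702       207.5702
  2       212.50       202.7548       405.5096
  3       212.50       198.0511       594.1532
  4    10,212.50     9,297.2907    37,189.1628
  Σ                  9,905.6668    38,396.3958
Price P = Σ PV = 9,905.6668.
Macaulay duration = Σ(t·PV) / P = 38,396.3958 / 9,905.6668 = 3.87621 half-year periods.
In years: 3.87621 / 2 = 1.93810 years.

1.938 years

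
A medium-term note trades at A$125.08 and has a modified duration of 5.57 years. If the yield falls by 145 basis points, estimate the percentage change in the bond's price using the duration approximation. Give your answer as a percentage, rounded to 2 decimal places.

Duration approximation: ΔP/P ≈ -D_mod · Δy = -5.57 × (-0.0145) = +0.080765.
As a percentage: +8.0765%.

+8.08%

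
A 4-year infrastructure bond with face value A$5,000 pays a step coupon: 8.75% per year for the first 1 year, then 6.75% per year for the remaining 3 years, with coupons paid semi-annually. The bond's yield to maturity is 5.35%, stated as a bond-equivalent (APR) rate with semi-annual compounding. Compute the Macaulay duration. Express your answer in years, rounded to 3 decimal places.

Periodic yield y = 0.02675. Discount each cash flow and weight by its period:
  t   CF        PV=CF/(1+0.02675)^t    t·PV
  1       218.75       213.0509       213.0509
  2       218.75       207.5003       415.0005
  3       168.75       155.9013       467.7038
  4       168.75       151.8396       607.3582
  5       168.75       147.8837       739.4184
  6       168.75       144.0308       864.1851
  7       168.75       140.2784       981.9488
  8     5,168.75     4,184.7338    33,477.8702
  Σ                  5,345.2187    37,766.5359
Price P = Σ PV = 5,345.2187.
Macaulay duration = Σ(t·PV) / P = 37,766.5359 / 5,345.2187 = 7.06548 half-year periods.
In years: 7.06548 / 2 = 3.53274 years.

3.533 years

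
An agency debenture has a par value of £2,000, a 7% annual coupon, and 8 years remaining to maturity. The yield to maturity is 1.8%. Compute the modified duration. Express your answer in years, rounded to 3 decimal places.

Periodic yield y = 0.018. First find Macaulay duration:
  t   CF        PV=CF/(1+0.018)^t    t·PV
  1       140.00       137.5246       137.5246
  2       140.00       135.0929       270.1858
  3       140.00       132.7042       398.1126
  4       140.00       130.3578       521.4311
  5       140.00       128.0528       640.2641
  6       140.00       125.7886       754.7317
  7       140.00       123.5645       864.9512
  8     2,140.00     1,855.3744    14,842.9948
  Σ                  2,768.4597    18,430.1960
P = 2,768.4597; Macaulay duration = 18,430.1960 / 2,768.4597 = 6.65720 years.
Modified duration = D_Mac / (1 + y) = 6.65720 / 1.018 = 6.53949 years.

6.539 years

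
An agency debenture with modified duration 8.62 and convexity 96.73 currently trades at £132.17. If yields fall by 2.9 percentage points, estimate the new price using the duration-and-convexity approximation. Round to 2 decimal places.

Duration effect: -D_mod·Δy = -8.62 × (-0.029) = +0.249980
Convexity effect: ½·C·(Δy)² = 0.5 × 96.73 × (-0.029)² = +0.040674965
ΔP/P ≈ +0.249980 + 0.040674965 = +0.290654965
New price ≈ 132.17 × (1 + 0.290654965) = 170.58586672405.

£170.59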